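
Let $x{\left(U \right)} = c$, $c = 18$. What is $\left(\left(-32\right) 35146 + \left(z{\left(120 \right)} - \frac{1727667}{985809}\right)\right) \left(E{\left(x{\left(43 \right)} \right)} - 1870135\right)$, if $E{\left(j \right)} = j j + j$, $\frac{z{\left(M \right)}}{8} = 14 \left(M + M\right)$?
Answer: $\frac{674505986437213745}{328603} \approx 2.0526 \cdot 10^{12}$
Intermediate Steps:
$z{\left(M \right)} = 224 M$ ($z{\left(M \right)} = 8 \cdot 14 \left(M + M\right) = 8 \cdot 14 \cdot 2 M = 8 \cdot 28 M = 224 M$)
$x{\left(U \right)} = 18$
$E{\left(j \right)} = j + j^{2}$ ($E{\left(j \right)} = j^{2} + j = j + j^{2}$)
$\left(\left(-32\right) 35146 + \left(z{\left(120 \right)} - \frac{1727667}{985809}\right)\right) \left(E{\left(x{\left(43 \right)} \right)} - 1870135\right) = \left(\left(-32\right) 35146 + \left(224 \cdot 120 - \frac{1727667}{985809}\right)\right) \left(18 \left(1 + 18\right) - 1870135\right) = \left(-1124672 + \left(26880 - \frac{575889}{328603}\right)\right) \left(18 \cdot 19 - 1870135\right) = \left(-1124672 + \left(26880 - \frac{575889}{328603}\right)\right) \left(342 - 1870135\right) = \left(-1124672 + \frac{8832272751}{328603}\right) \left(-1869793\right) = \left(- \frac{360738320465}{328603}\right) \left(-1869793\right) = \frac{674505986437213745}{328603}$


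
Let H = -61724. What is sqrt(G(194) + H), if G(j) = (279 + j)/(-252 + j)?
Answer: I*sqrt(207666970)/58 ≈ 248.46*I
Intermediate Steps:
G(j) = (279 + j)/(-252 + j)
sqrt(G(194) + H) = sqrt((279 + 194)/(-252 + 194) - 61724) = sqrt(473/(-58) - 61724) = sqrt(-1/58*473 - 61724) = sqrt(-473/58 - 61724) = sqrt(-3580465/58) = I*sqrt(207666970)/58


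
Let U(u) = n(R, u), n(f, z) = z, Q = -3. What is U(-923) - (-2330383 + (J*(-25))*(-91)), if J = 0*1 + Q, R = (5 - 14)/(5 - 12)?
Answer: 2336285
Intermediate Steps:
R = 9/7 (R = -9/(-7) = -9*(-1/7) = 9/7 ≈ 1.2857)
J = -3 (J = 0*1 - 3 = 0 - 3 = -3)
U(u) = u
U(-923) - (-2330383 + (J*(-25))*(-91)) = -923 - (-2330383 - 3*(-25)*(-91)) = -923 - (-2330383 + 75*(-91)) = -923 - (-2330383 - 6825) = -923 - 1*(-2337208) = -923 + 2337208 = 2336285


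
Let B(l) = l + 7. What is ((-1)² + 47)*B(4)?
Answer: 528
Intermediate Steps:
B(l) = 7 + l
((-1)² + 47)*B(4) = ((-1)² + 47)*(7 + 4) = (1 + 47)*11 = 48*11 = 528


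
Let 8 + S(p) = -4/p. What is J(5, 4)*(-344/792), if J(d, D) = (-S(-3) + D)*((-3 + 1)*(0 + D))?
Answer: 11008/297 ≈ 37.064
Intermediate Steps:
S(p) = -8 - 4/p
J(d, D) = -2*D*(20/3 + D) (J(d, D) = (-(-8 - 4/(-3)) + D)*((-3 + 1)*(0 + D)) = (-(-8 - 4*(-1/3)) + D)*(-2*D) = (-(-8 + 4/3) + D)*(-2*D) = (-1*(-20/3) + D)*(-2*D) = (20/3 + D)*(-2*D) = -2*D*(20/3 + D))
J(5, 4)*(-344/792) = (-2/3*4*(20 + 3*4))*(-344/792) = (-2/3*4*(20 + 12))*(-344*1/792) = -2/3*4*32*(-43/99) = -256/3*(-43/99) = 11008/297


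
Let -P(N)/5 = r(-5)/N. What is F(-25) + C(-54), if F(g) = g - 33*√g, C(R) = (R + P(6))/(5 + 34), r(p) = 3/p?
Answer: -2057/78 - 165*I ≈ -26.372 - 165.0*I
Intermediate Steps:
P(N) = 3/N (P(N) = -5*3/(-5)/N = -5*3*(-⅕)/N = -(-3)/N = 3/N)
C(R) = 1/78 + R/39 (C(R) = (R + 3/6)/(5 + 34) = (R + 3*(⅙))/39 = (R + ½)*(1/39) = (½ + R)*(1/39) = 1/78 + R/39)
F(-25) + C(-54) = (-25 - 165*I) + (1/78 + (1/39)*(-54)) = (-25 - 165*I) + (1/78 - 18/13) = (-25 - 165*I) - 107/78 = -2057/78 - 165*I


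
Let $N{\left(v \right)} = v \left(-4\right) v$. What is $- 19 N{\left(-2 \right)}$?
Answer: $304$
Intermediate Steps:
$N{\left(v \right)} = - 4 v^{2}$ ($N{\left(v \right)} = - 4 v v = - 4 v^{2}$)
$- 19 N{\left(-2 \right)} = - 19 \left(- 4 \left(-2\right)^{2}\right) = - 19 \left(\left(-4\right) 4\right) = \left(-19\right) \left(-16\right) = 304$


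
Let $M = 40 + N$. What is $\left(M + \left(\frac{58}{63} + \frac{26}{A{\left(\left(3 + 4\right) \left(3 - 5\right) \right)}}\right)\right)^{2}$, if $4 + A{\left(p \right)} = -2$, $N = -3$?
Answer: $\frac{4477456}{3969} \approx 1128.1$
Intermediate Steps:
$A{\left(p \right)} = -6$ ($A{\left(p \right)} = -4 - 2 = -6$)
$M = 37$ ($M = 40 - 3 = 37$)
$\left(M + \left(\frac{58}{63} + \frac{26}{A{\left(\left(3 + 4\right) \left(3 - 5\right) \right)}}\right)\right)^{2} = \left(37 + \left(\frac{58}{63} + \frac{26}{-6}\right)\right)^{2} = \left(37 + \left(58 \cdot \frac{1}{63} + 26 \left(- \frac{1}{6}\right)\right)\right)^{2} = \left(37 + \left(\frac{58}{63} - \frac{13}{3}\right)\right)^{2} = \left(37 - \frac{215}{63}\right)^{2} = \left(\frac{2116}{63}\right)^{2} = \frac{4477456}{3969}$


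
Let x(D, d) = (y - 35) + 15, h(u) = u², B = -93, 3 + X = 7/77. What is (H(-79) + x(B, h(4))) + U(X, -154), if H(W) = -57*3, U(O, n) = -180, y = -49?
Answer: -420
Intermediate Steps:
X = -32/11 (X = -3 + 7/77 = -3 + 7*(1/77) = -3 + 1/11 = -32/11 ≈ -2.9091)
x(D, d) = -69 (x(D, d) = (-49 - 35) + 15 = -84 + 15 = -69)
H(W) = -171
(H(-79) + x(B, h(4))) + U(X, -154) = (-171 - 69) - 180 = -240 - 180 = -420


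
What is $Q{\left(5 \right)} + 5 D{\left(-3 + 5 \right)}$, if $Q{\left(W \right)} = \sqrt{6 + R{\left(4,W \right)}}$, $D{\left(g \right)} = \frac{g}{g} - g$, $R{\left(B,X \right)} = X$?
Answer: $-5 + \sqrt{11} \approx -1.6834$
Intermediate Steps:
$D{\left(g \right)} = 1 - g$
$Q{\left(W \right)} = \sqrt{6 + W}$
$Q{\left(5 \right)} + 5 D{\left(-3 + 5 \right)} = \sqrt{6 + 5} + 5 \left(1 - \left(-3 + 5\right)\right) = \sqrt{11} + 5 \left(1 - 2\right) = \sqrt{11} + 5 \left(-1\right) = \sqrt{11} - 5 = -5 + \sqrt{11}$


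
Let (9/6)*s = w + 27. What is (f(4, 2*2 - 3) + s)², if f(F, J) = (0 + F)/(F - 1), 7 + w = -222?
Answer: 160000/9 ≈ 17778.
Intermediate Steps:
w = -229 (w = -7 - 222 = -229)
f(F, J) = F/(-1 + F)
s = -404/3 (s = 2*(-229 + 27)/3 = (⅔)*(-202) = -404/3 ≈ -134.67)
(f(4, 2*2 - 3) + s)² = (4/(-1 + 4) - 404/3)² = (4/3 - 404/3)² = (-400/3)² = 160000/9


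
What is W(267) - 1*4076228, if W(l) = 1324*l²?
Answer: 90310408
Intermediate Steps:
W(267) - 1*4076228 = 1324*267² - 1*4076228 = 1324*71289 - 4076228 = 94386636 - 4076228 = 90310408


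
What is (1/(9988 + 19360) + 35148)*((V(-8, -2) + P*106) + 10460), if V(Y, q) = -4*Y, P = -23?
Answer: 4153945154635/14674 ≈ 2.8308e+8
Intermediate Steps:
(1/(9988 + 19360) + 35148)*((V(-8, -2) + P*106) + 10460) = (1/(9988 + 19360) + 35148)*((-4*(-8) - 23*106) + 10460) = (1/29348 + 35148)*((32 - 2438) + 10460) = (1/29348 + 35148)*(-2406 + 10460) = (1031523505/29348)*8054 = 4153945154635/14674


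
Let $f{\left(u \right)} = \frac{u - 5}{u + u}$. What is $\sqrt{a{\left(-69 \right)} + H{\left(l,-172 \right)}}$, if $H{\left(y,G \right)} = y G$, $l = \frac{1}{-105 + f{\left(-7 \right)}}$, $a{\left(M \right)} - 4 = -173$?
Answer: $\frac{i \sqrt{121997}}{27} \approx 12.936 i$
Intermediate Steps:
$a{\left(M \right)} = -169$ ($a{\left(M \right)} = 4 - 173 = -169$)
$f{\left(u \right)} = \frac{-5 + u}{2 u}$
$l = - \frac{7}{729}$ ($l = \frac{1}{-105 + \frac{-5 - 7}{2 \left(-7\right)}} = \frac{1}{-105 + \frac{1}{2} \left(- \frac{1}{7}\right) \left(-12\right)} = \frac{1}{-105 + \frac{6}{7}} = \frac{1}{- \frac{729}{7}} = - \frac{7}{729} \approx -0.0096022$)
$H{\left(y,G \right)} = G y$
$\sqrt{a{\left(-69 \right)} + H{\left(l,-172 \right)}} = \sqrt{-169 - - \frac{1204}{729}} = \sqrt{-169 + \frac{1204}{729}} = \sqrt{- \frac{121997}{729}} = \frac{i \sqrt{121997}}{27}$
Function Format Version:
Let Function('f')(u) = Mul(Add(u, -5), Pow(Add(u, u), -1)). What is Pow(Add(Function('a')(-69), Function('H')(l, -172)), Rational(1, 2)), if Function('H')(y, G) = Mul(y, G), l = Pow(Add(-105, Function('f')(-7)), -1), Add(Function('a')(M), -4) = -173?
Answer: Mul(Rational(1, 27), I, Pow(121997, Rational(1, 2))) ≈ Mul(12.936, I)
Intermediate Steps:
Function('a')(M) = -169 (Function('a')(M) = Add(4, -173) = -169)
Function('f')(u) = Mul(Rational(1, 2), Pow(u, -1), Add(-5, u)) (Function('f')(u) = Mul(Add(-5, u), Pow(Mul(2, u), -1)) = Mul(Add(-5, u), Mul(Rational(1, 2), Pow(u, -1))) = Mul(Rational(1, 2), Pow(u, -1), Add(-5, u)))
l = Rational(-7, 729) (l = Pow(Add(-105, Mul(Rational(1, 2), Pow(-7, -1), Add(-5, -7))), -1) = Pow(Add(-105, Mul(Rational(1, 2), Rational(-1, 7), -12)), -1) = Pow(Add(-105, Rational(6, 7)), -1) = Pow(Rational(-729, 7), -1) = Rational(-7, 729) ≈ -0.0096022)
Function('H')(y, G) = Mul(G, y)
Pow(Add(Function('a')(-69), Function('H')(l, -172)), Rational(1, 2)) = Pow(Add(-169, Mul(-172, Rational(-7, 729))), Rational(1, 2)) = Pow(Add(-169, Rational(1204, 729)), Rational(1, 2)) = Pow(Rational(-121997, 729), Rational(1, 2)) = Mul(Rational(1, 27), I, Pow(121997, Rational(1, 2)))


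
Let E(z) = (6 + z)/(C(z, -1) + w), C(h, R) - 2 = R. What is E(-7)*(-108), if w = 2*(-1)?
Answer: -108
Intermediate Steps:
C(h, R) = 2 + R
w = -2
E(z) = -6 - z (E(z) = (6 + z)/((2 - 1) - 2) = (6 + z)/(1 - 2) = (6 + z)/(-1) = (6 + z)*(-1) = -6 - z)
E(-7)*(-108) = (-6 - 1*(-7))*(-108) = (-6 + 7)*(-108) = 1*(-108) = -108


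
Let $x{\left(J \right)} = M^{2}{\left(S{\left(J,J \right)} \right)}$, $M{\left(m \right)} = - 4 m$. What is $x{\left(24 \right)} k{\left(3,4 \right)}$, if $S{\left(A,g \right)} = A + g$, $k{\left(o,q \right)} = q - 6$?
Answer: $-73728$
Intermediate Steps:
$k{\left(o,q \right)} = -6 + q$ ($k{\left(o,q \right)} = q - 6 = -6 + q$)
$x{\left(J \right)} = 64 J^{2}$ ($x{\left(J \right)} = \left(- 4 \left(J + J\right)\right)^{2} = \left(- 4 \cdot 2 J\right)^{2} = \left(- 8 J\right)^{2} = 64 J^{2}$)
$x{\left(24 \right)} k{\left(3,4 \right)} = 64 \cdot 24^{2} \left(-6 + 4\right) = 64 \cdot 576 \left(-2\right) = 36864 \left(-2\right) = -73728$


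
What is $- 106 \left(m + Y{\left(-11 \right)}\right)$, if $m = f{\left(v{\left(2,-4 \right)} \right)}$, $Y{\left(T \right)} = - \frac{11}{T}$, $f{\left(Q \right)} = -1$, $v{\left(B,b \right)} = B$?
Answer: $0$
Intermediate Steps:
$m = -1$
$- 106 \left(m + Y{\left(-11 \right)}\right) = - 106 \left(-1 - \frac{11}{-11}\right) = - 106 \left(-1 - -1\right) = - 106 \left(-1 + 1\right) = \left(-106\right) 0 = 0$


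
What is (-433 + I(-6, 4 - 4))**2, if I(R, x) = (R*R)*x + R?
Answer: 192721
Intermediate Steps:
I(R, x) = R + x*R**2 (I(R, x) = R**2*x + R = x*R**2 + R = R + x*R**2)
(-433 + I(-6, 4 - 4))**2 = (-433 - 6*(1 - 6*(4 - 4)))**2 = (-433 - 6*(1 - 6*0))**2 = (-433 - 6*(1 + 0))**2 = (-433 - 6*1)**2 = (-433 - 6)**2 = (-439)**2 = 192721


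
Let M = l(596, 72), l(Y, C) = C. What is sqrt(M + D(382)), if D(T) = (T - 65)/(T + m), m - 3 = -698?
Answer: sqrt(6954547)/313 ≈ 8.4254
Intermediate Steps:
m = -695 (m = 3 - 698 = -695)
M = 72
D(T) = (-65 + T)/(-695 + T) (D(T) = (T - 65)/(T - 695) = (-65 + T)/(-695 + T))
sqrt(M + D(382)) = sqrt(72 + (-65 + 382)/(-695 + 382)) = sqrt(72 + 317/(-313)) = sqrt(72 - 1/313*317) = sqrt(72 - 317/313) = sqrt(22219/313) = sqrt(6954547)/313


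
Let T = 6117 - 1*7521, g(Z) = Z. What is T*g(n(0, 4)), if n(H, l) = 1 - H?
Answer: -1404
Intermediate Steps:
T = -1404 (T = 6117 - 7521 = -1404)
T*g(n(0, 4)) = -1404*(1 - 1*0) = -1404*(1 + 0) = -1404*1 = -1404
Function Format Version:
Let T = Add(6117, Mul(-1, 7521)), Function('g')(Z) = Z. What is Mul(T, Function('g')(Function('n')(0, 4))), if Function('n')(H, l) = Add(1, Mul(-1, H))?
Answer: -1404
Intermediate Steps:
T = -1404 (T = Add(6117, -7521) = -1404)
Mul(T, Function('g')(Function('n')(0, 4))) = Mul(-1404, Add(1, Mul(-1, 0))) = Mul(-1404, Add(1, 0)) = Mul(-1404, 1) = -1404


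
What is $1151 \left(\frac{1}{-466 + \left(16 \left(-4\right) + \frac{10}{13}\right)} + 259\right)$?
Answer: $\frac{2050974957}{6880} \approx 2.9811 \cdot 10^{5}$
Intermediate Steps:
$1151 \left(\frac{1}{-466 + \left(16 \left(-4\right) + \frac{10}{13}\right)} + 259\right) = 1151 \left(\frac{1}{-466 + \left(-64 + 10 \cdot \frac{1}{13}\right)} + 259\right) = 1151 \left(\frac{1}{-466 + \left(-64 + \frac{10}{13}\right)} + 259\right) = 1151 \left(\frac{1}{-466 - \frac{822}{13}} + 259\right) = 1151 \left(\frac{1}{- \frac{6880}{13}} + 259\right) = 1151 \left(- \frac{13}{6880} + 259\right) = 1151 \cdot \frac{1781907}{6880} = \frac{2050974957}{6880}$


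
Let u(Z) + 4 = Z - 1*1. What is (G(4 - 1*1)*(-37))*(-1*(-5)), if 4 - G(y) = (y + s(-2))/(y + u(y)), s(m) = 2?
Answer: 185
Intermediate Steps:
u(Z) = -5 + Z (u(Z) = -4 + (Z - 1*1) = -4 + (Z - 1) = -4 + (-1 + Z) = -5 + Z)
G(y) = 4 - (2 + y)/(-5 + 2*y) (G(y) = 4 - (y + 2)/(y + (-5 + y)) = 4 - (2 + y)/(-5 + 2*y))
(G(4 - 1*1)*(-37))*(-1*(-5)) = (((-22 + 7*(4 - 1*1))/(-5 + 2*(4 - 1*1)))*(-37))*(-1*(-5)) = (((-22 + 7*(4 - 1))/(-5 + 2*(4 - 1)))*(-37))*5 = (((-22 + 7*3)/(-5 + 2*3))*(-37))*5 = (((-22 + 21)/(-5 + 6))*(-37))*5 = ((-1/1)*(-37))*5 = ((1*(-1))*(-37))*5 = -1*(-37)*5 = 37*5 = 185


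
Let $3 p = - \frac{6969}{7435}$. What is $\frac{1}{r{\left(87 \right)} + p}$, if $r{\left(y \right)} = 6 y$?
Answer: $\frac{7435}{3878747} \approx 0.0019169$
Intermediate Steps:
$p = - \frac{2323}{7435}$ ($p = \frac{\left(-6969\right) \frac{1}{7435}}{3} = \frac{1}{3} \left(- \frac{6969}{7435}\right) = - \frac{2323}{7435} \approx -0.31244$)
$\frac{1}{r{\left(87 \right)} + p} = \frac{1}{6 \cdot 87 - \frac{2323}{7435}} = \frac{1}{522 - \frac{2323}{7435}} = \frac{1}{\frac{3878747}{7435}} = \frac{7435}{3878747}$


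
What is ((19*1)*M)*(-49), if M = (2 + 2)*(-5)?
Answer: 18620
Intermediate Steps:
M = -20 (M = 4*(-5) = -20)
((19*1)*M)*(-49) = ((19*1)*(-20))*(-49) = (19*(-20))*(-49) = -380*(-49) = 18620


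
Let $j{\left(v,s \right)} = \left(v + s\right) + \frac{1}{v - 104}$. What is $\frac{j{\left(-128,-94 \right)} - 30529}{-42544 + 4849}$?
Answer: $\frac{7134233}{8745240} \approx 0.81578$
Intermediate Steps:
$j{\left(v,s \right)} = s + v + \frac{1}{-104 + v}$ ($j{\left(v,s \right)} = \left(s + v\right) + \frac{1}{-104 + v} = s + v + \frac{1}{-104 + v}$)
$\frac{j{\left(-128,-94 \right)} - 30529}{-42544 + 4849} = \frac{\frac{1 + \left(-128\right)^{2} - -9776 - -13312 - -12032}{-104 - 128} - 30529}{-42544 + 4849} = \frac{\frac{1 + 16384 + 9776 + 13312 + 12032}{-232} - 30529}{-37695} = \left(\left(- \frac{1}{232}\right) 51505 - 30529\right) \left(- \frac{1}{37695}\right) = \left(- \frac{51505}{232} - 30529\right) \left(- \frac{1}{37695}\right) = \left(- \frac{7134233}{232}\right) \left(- \frac{1}{37695}\right) = \frac{7134233}{8745240}$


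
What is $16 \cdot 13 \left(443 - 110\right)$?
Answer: $69264$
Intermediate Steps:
$16 \cdot 13 \left(443 - 110\right) = 208 \cdot 333 = 69264$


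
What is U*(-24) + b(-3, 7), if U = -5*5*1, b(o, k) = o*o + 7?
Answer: 616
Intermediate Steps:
b(o, k) = 7 + o² (b(o, k) = o² + 7 = 7 + o²)
U = -25 (U = -25*1 = -25)
U*(-24) + b(-3, 7) = -25*(-24) + (7 + (-3)²) = 600 + (7 + 9) = 600 + 16 = 616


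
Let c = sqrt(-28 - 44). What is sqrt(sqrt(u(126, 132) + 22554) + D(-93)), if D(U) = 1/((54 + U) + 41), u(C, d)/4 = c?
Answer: sqrt(2 + 4*sqrt(6)*sqrt(3759 + 4*I*sqrt(2)))/2 ≈ 12.275 + 0.0046028*I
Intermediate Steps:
c = 6*I*sqrt(2) (c = sqrt(-72) = 6*I*sqrt(2) ≈ 8.4853*I)
u(C, d) = 24*I*sqrt(2) (u(C, d) = 4*(6*I*sqrt(2)) = 24*I*sqrt(2))
D(U) = 1/(95 + U)
sqrt(sqrt(u(126, 132) + 22554) + D(-93)) = sqrt(sqrt(24*I*sqrt(2) + 22554) + 1/(95 - 93)) = sqrt(sqrt(22554 + 24*I*sqrt(2)) + 1/2) = sqrt(1/2 + sqrt(22554 + 24*I*sqrt(2)))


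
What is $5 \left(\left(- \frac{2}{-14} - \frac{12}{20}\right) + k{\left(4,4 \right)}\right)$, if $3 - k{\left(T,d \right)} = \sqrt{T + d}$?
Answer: $\frac{89}{7} - 10 \sqrt{2} \approx -1.4279$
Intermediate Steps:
$k{\left(T,d \right)} = 3 - \sqrt{T + d}$
$5 \left(\left(- \frac{2}{-14} - \frac{12}{20}\right) + k{\left(4,4 \right)}\right) = 5 \left(\left(- \frac{2}{-14} - \frac{12}{20}\right) + \left(3 - \sqrt{4 + 4}\right)\right) = 5 \left(\left(\left(-2\right) \left(- \frac{1}{14}\right) - \frac{3}{5}\right) + \left(3 - \sqrt{8}\right)\right) = 5 \left(\left(\frac{1}{7} - \frac{3}{5}\right) + \left(3 - 2 \sqrt{2}\right)\right) = 5 \left(- \frac{16}{35} + \left(3 - 2 \sqrt{2}\right)\right) = 5 \left(\frac{89}{35} - 2 \sqrt{2}\right) = \frac{89}{7} - 10 \sqrt{2}$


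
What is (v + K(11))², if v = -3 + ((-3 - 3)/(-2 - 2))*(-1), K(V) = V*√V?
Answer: 5405/4 - 99*√11 ≈ 1022.9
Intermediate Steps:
K(V) = V^(3/2)
v = -9/2 (v = -3 - 6/(-4)*(-1) = -3 - 6*(-¼)*(-1) = -3 + (3/2)*(-1) = -3 - 3/2 = -9/2 ≈ -4.5000)
(v + K(11))² = (-9/2 + 11^(3/2))² = (-9/2 + 11*√11)²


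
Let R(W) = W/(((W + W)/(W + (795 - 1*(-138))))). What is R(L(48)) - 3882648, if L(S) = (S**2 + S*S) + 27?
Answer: -3879864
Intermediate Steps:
L(S) = 27 + 2*S**2 (L(S) = (S**2 + S**2) + 27 = 2*S**2 + 27 = 27 + 2*S**2)
R(W) = 933/2 + W/2 (R(W) = W/(((2*W)/(W + (795 + 138)))) = W/(((2*W)/(W + 933))) = W/(((2*W)/(933 + W))) = W/((2*W/(933 + W))) = W*((933 + W)/(2*W)) = 933/2 + W/2)
R(L(48)) - 3882648 = (933/2 + (27 + 2*48**2)/2) - 3882648 = (933/2 + (27 + 2*2304)/2) - 3882648 = (933/2 + (27 + 4608)/2) - 3882648 = (933/2 + (1/2)*4635) - 3882648 = (933/2 + 4635/2) - 3882648 = 2784 - 3882648 = -3879864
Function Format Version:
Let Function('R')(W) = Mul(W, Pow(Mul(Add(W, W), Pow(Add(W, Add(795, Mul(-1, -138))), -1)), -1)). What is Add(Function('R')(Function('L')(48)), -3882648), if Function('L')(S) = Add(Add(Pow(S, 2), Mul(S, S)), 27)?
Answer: -3879864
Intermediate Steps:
Function('L')(S) = Add(27, Mul(2, Pow(S, 2))) (Function('L')(S) = Add(Add(Pow(S, 2), Pow(S, 2)), 27) = Add(Mul(2, Pow(S, 2)), 27) = Add(27, Mul(2, Pow(S, 2))))
Function('R')(W) = Add(Rational(933, 2), Mul(Rational(1, 2), W)) (Function('R')(W) = Mul(W, Pow(Mul(Mul(2, W), Pow(Add(W, Add(795, 138)), -1)), -1)) = Mul(W, Pow(Mul(Mul(2, W), Pow(Add(W, 933), -1)), -1)) = Mul(W, Pow(Mul(Mul(2, W), Pow(Add(933, W), -1)), -1)) = Mul(W, Pow(Mul(2, W, Pow(Add(933, W), -1)), -1)) = Mul(W, Mul(Rational(1, 2), Pow(W, -1), Add(933, W))) = Add(Rational(933, 2), Mul(Rational(1, 2), W)))
Add(Function('R')(Function('L')(48)), -3882648) = Add(Add(Rational(933, 2), Mul(Rational(1, 2), Add(27, Mul(2, Pow(48, 2))))), -3882648) = Add(Add(Rational(933, 2), Mul(Rational(1, 2), Add(27, Mul(2, 2304)))), -3882648) = Add(Add(Rational(933, 2), Mul(Rational(1, 2), Add(27, 4608))), -3882648) = Add(Add(Rational(933, 2), Mul(Rational(1, 2), 4635)), -3882648) = Add(Add(Rational(933, 2), Rational(4635, 2)), -3882648) = Add(2784, -3882648) = -3879864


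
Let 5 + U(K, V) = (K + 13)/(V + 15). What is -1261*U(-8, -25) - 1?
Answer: 13869/2 ≈ 6934.5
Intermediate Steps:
U(K, V) = -5 + (13 + K)/(15 + V) (U(K, V) = -5 + (K + 13)/(V + 15) = -5 + (13 + K)/(15 + V))
-1261*U(-8, -25) - 1 = -1261*(-62 - 8 - 5*(-25))/(15 - 25) - 1 = -1261*(-62 - 8 + 125)/(-10) - 1 = -(-1261)*55/10 - 1 = -1261*(-11/2) - 1 = 13871/2 - 1 = 13869/2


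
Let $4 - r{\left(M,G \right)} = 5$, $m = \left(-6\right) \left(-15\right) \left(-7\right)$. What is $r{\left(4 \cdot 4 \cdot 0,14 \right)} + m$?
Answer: $-631$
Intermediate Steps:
$m = -630$ ($m = 90 \left(-7\right) = -630$)
$r{\left(M,G \right)} = -1$ ($r{\left(M,G \right)} = 4 - 5 = -1$)
$r{\left(4 \cdot 4 \cdot 0,14 \right)} + m = -1 - 630 = -631$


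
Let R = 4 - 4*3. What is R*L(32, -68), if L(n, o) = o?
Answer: 544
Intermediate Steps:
R = -8 (R = 4 - 1*12 = 4 - 12 = -8)
R*L(32, -68) = -8*(-68) = 544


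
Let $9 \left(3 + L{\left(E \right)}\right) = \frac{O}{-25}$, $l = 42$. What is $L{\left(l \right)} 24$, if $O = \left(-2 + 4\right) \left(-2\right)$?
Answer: $- \frac{5368}{75} \approx -71.573$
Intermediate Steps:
$O = -4$ ($O = 2 \left(-2\right) = -4$)
$L{\left(E \right)} = - \frac{671}{225}$ ($L{\left(E \right)} = -3 + \frac{\left(-4\right) \frac{1}{-25}}{9} = -3 + \frac{\left(-4\right) \left(- \frac{1}{25}\right)}{9} = -3 + \frac{1}{9} \cdot \frac{4}{25} = -3 + \frac{4}{225} = - \frac{671}{225}$)
$L{\left(l \right)} 24 = \left(- \frac{671}{225}\right) 24 = - \frac{5368}{75}$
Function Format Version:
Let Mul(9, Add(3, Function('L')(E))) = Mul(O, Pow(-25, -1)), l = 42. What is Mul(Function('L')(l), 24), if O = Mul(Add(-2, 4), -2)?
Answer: Rational(-5368, 75) ≈ -71.573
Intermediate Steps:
O = -4 (O = Mul(2, -2) = -4)
Function('L')(E) = Rational(-671, 225) (Function('L')(E) = Add(-3, Mul(Rational(1, 9), Mul(-4, Pow(-25, -1)))) = Add(-3, Mul(Rational(1, 9), Mul(-4, Rational(-1, 25)))) = Add(-3, Mul(Rational(1, 9), Rational(4, 25))) = Add(-3, Rational(4, 225)) = Rational(-671, 225))
Mul(Function('L')(l), 24) = Mul(Rational(-671, 225), 24) = Rational(-5368, 75)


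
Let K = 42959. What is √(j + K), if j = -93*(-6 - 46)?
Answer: 11*√395 ≈ 218.62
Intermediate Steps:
j = 4836 (j = -93*(-52) = 4836)
√(j + K) = √(4836 + 42959) = √47795 = 11*√395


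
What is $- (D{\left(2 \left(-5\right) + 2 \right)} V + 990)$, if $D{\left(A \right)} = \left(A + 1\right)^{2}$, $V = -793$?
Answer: $37867$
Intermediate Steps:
$D{\left(A \right)} = \left(1 + A\right)^{2}$
$- (D{\left(2 \left(-5\right) + 2 \right)} V + 990) = - (\left(1 + \left(2 \left(-5\right) + 2\right)\right)^{2} \left(-793\right) + 990) = - (\left(1 + \left(-10 + 2\right)\right)^{2} \left(-793\right) + 990) = - (\left(1 - 8\right)^{2} \left(-793\right) + 990) = - (\left(-7\right)^{2} \left(-793\right) + 990) = - (49 \left(-793\right) + 990) = - (-38857 + 990) = \left(-1\right) \left(-37867\right) = 37867$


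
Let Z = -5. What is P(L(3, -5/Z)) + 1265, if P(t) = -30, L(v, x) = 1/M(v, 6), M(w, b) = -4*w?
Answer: 1235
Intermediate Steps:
L(v, x) = -1/(4*v) (L(v, x) = 1/(-4*v) = -1/(4*v))
P(L(3, -5/Z)) + 1265 = -30 + 1265 = 1235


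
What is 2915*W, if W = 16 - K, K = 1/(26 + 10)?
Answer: 1676125/36 ≈ 46559.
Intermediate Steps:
K = 1/36 ≈ 0.027778
W = 575/36 (W = 16 - 1*1/36 = 16 - 1/36 = 575/36 ≈ 15.972)
2915*W = 2915*(575/36) = 1676125/36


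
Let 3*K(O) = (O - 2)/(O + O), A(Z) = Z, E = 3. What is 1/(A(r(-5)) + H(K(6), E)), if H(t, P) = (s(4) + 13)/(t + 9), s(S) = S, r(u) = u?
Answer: -82/257 ≈ -0.31907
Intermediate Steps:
K(O) = (-2 + O)/(6*O) (K(O) = ((O - 2)/(O + O))/3 = ((-2 + O)/((2*O)))/3 = ((-2 + O)*(1/(2*O)))/3 = ((-2 + O)/(2*O))/3 = (-2 + O)/(6*O))
H(t, P) = 17/(9 + t) (H(t, P) = (4 + 13)/(t + 9) = 17/(9 + t))
1/(A(r(-5)) + H(K(6), E)) = 1/(-5 + 17/(9 + (1/6)*(-2 + 6)/6)) = 1/(-5 + 17/(9 + (1/6)*(1/6)*4)) = 1/(-5 + 17/(9 + 1/9)) = 1/(-5 + 17/(82/9)) = 1/(-5 + 17*(9/82)) = 1/(-5 + 153/82) = 1/(-257/82) = -82/257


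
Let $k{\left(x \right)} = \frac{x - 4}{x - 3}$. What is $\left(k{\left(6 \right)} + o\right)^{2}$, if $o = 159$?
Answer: $\frac{229441}{9} \approx 25493.0$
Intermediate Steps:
$k{\left(x \right)} = \frac{-4 + x}{-3 + x}$
$\left(k{\left(6 \right)} + o\right)^{2} = \left(\frac{-4 + 6}{-3 + 6} + 159\right)^{2} = \left(\frac{1}{3} \cdot 2 + 159\right)^{2} = \left(\frac{2}{3} + 159\right)^{2} = \left(\frac{479}{3}\right)^{2} = \frac{229441}{9}$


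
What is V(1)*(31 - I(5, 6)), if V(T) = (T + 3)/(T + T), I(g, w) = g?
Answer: 52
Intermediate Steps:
V(T) = (3 + T)/(2*T) (V(T) = (3 + T)/((2*T)) = (3 + T)*(1/(2*T)) = (3 + T)/(2*T))
V(1)*(31 - I(5, 6)) = ((½)*(3 + 1)/1)*(31 - 1*5) = ((½)*1*4)*(31 - 5) = 2*26 = 52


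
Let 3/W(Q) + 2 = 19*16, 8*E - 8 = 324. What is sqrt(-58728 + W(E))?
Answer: I*sqrt(5356227606)/302 ≈ 242.34*I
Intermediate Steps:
E = 83/2 (E = 1 + (1/8)*324 = 1 + 81/2 = 83/2 ≈ 41.500)
W(Q) = 3/302 (W(Q) = 3/(-2 + 19*16) = 3/(-2 + 304) = 3/302)
sqrt(-58728 + W(E)) = sqrt(-58728 + 3/302) = sqrt(-17735853/302) = I*sqrt(5356227606)/302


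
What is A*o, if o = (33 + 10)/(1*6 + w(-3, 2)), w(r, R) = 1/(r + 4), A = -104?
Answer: -4472/7 ≈ -638.86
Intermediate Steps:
w(r, R) = 1/(4 + r)
o = 43/7 (o = (33 + 10)/(1*6 + 1/(4 - 3)) = 43/(6 + 1/1) = 43/(6 + 1) = 43/7 ≈ 6.1429)
A*o = -104*43/7 = -4472/7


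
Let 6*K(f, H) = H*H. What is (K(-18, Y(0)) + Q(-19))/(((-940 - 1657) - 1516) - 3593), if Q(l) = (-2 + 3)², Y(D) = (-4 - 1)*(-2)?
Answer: -53/23118 ≈ -0.0022926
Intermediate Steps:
Y(D) = 10 (Y(D) = -5*(-2) = 10)
Q(l) = 1 (Q(l) = 1² = 1)
K(f, H) = H²/6 (K(f, H) = (H*H)/6 = H²/6)
(K(-18, Y(0)) + Q(-19))/(((-940 - 1657) - 1516) - 3593) = ((⅙)*10² + 1)/(((-940 - 1657) - 1516) - 3593) = ((⅙)*100 + 1)/((-2597 - 1516) - 3593) = (50/3 + 1)/(-4113 - 3593) = (53/3)/(-7706) = (53/3)*(-1/7706) = -53/23118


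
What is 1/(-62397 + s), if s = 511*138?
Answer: 1/8121 ≈ 0.00012314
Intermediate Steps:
s = 70518
1/(-62397 + s) = 1/(-62397 + 70518) = 1/8121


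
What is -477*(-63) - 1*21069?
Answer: 8982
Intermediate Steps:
-477*(-63) - 1*21069 = 30051 - 21069 = 8982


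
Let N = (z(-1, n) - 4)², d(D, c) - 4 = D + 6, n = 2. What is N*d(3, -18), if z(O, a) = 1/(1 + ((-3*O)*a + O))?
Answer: 6877/36 ≈ 191.03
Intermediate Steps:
d(D, c) = 10 + D (d(D, c) = 4 + (D + 6) = 4 + (6 + D) = 10 + D)
z(O, a) = 1/(1 + O - 3*O*a) (z(O, a) = 1/(1 + (-3*O*a + O)) = 1/(1 + (O - 3*O*a)) = 1/(1 + O - 3*O*a))
N = 529/36 (N = (1/(1 - 1 - 3*(-1)*2) - 4)² = (1/(1 - 1 + 6) - 4)² = (1/6 - 4)² = (⅙ - 4)² = (-23/6)² = 529/36 ≈ 14.694)
N*d(3, -18) = 529*(10 + 3)/36 = (529/36)*13 = 6877/36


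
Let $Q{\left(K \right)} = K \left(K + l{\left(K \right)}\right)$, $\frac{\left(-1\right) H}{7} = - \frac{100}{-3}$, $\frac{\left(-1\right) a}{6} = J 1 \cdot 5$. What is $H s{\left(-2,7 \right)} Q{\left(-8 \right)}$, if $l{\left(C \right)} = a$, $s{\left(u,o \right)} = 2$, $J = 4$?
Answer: $- \frac{1433600}{3} \approx -4.7787 \cdot 10^{5}$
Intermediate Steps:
$a = -120$ ($a = - 6 \cdot 4 \cdot 1 \cdot 5 = - 6 \cdot 4 \cdot 5 = \left(-6\right) 20 = -120$)
$l{\left(C \right)} = -120$
$H = - \frac{700}{3}$ ($H = - 7 \left(- \frac{100}{-3}\right) = - 7 \left(\left(-100\right) \left(- \frac{1}{3}\right)\right) = \left(-7\right) \frac{100}{3} = - \frac{700}{3} \approx -233.33$)
$Q{\left(K \right)} = K \left(-120 + K\right)$ ($Q{\left(K \right)} = K \left(K - 120\right) = K \left(-120 + K\right)$)
$H s{\left(-2,7 \right)} Q{\left(-8 \right)} = \left(- \frac{700}{3}\right) 2 \left(- 8 \left(-120 - 8\right)\right) = - \frac{1400 \left(\left(-8\right) \left(-128\right)\right)}{3} = \left(- \frac{1400}{3}\right) 1024 = - \frac{1433600}{3}$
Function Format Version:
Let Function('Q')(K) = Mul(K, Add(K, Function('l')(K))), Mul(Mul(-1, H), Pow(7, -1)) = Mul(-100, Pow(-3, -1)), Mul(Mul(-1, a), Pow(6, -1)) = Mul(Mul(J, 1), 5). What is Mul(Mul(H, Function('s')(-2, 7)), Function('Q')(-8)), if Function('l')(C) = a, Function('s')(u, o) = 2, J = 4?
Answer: Rational(-1433600, 3) ≈ -4.7787e+5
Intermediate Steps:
a = -120 (a = Mul(-6, Mul(Mul(4, 1), 5)) = Mul(-6, Mul(4, 5)) = Mul(-6, 20) = -120)
Function('l')(C) = -120
H = Rational(-700, 3) (H = Mul(-7, Mul(-100, Pow(-3, -1))) = Mul(-7, Mul(-100, Rational(-1, 3))) = Mul(-7, Rational(100, 3)) = Rational(-700, 3) ≈ -233.33)
Function('Q')(K) = Mul(K, Add(-120, K)) (Function('Q')(K) = Mul(K, Add(K, -120)) = Mul(K, Add(-120, K)))
Mul(Mul(H, Function('s')(-2, 7)), Function('Q')(-8)) = Mul(Mul(Rational(-700, 3), 2), Mul(-8, Add(-120, -8))) = Mul(Rational(-1400, 3), Mul(-8, -128)) = Mul(Rational(-1400, 3), 1024) = Rational(-1433600, 3)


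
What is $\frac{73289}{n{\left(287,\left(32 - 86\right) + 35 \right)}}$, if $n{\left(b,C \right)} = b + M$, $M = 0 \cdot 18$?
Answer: $\frac{73289}{287} \approx 255.36$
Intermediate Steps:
$M = 0$
$n{\left(b,C \right)} = b$ ($n{\left(b,C \right)} = b + 0 = b$)
$\frac{73289}{n{\left(287,\left(32 - 86\right) + 35 \right)}} = \frac{73289}{287}$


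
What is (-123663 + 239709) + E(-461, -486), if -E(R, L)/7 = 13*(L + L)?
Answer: 204498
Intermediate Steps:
E(R, L) = -182*L (E(R, L) = -91*(L + L) = -91*2*L = -182*L)
(-123663 + 239709) + E(-461, -486) = (-123663 + 239709) - 182*(-486) = 116046 + 88452 = 204498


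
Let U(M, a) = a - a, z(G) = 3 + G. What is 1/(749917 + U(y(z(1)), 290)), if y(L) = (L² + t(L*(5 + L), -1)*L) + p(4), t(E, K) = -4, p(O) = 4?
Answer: 1/749917 ≈ 1.3335e-6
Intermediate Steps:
y(L) = 4 + L² - 4*L (y(L) = (L² - 4*L) + 4 = 4 + L² - 4*L)
U(M, a) = 0
1/(749917 + U(y(z(1)), 290)) = 1/(749917 + 0) = 1/749917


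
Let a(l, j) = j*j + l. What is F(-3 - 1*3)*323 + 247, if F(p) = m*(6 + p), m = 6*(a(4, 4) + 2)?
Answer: 247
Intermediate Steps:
a(l, j) = l + j² (a(l, j) = j² + l = l + j²)
m = 132 (m = 6*((4 + 4²) + 2) = 6*((4 + 16) + 2) = 6*(20 + 2) = 6*22 = 132)
F(p) = 792 + 132*p (F(p) = 132*(6 + p) = 792 + 132*p)
F(-3 - 1*3)*323 + 247 = (792 + 132*(-3 - 1*3))*323 + 247 = (792 + 132*(-3 - 3))*323 + 247 = (792 + 132*(-6))*323 + 247 = (792 - 792)*323 + 247 = 0*323 + 247 = 0 + 247 = 247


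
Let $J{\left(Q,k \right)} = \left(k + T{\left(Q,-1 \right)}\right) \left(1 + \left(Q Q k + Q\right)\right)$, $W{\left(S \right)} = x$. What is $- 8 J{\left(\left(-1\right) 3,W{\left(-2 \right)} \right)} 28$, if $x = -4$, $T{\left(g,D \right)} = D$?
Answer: $-42560$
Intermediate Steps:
$W{\left(S \right)} = -4$
$J{\left(Q,k \right)} = \left(-1 + k\right) \left(1 + Q + k Q^{2}\right)$ ($J{\left(Q,k \right)} = \left(k - 1\right) \left(1 + \left(Q Q k + Q\right)\right) = \left(-1 + k\right) \left(1 + \left(Q^{2} k + Q\right)\right) = \left(-1 + k\right) \left(1 + \left(k Q^{2} + Q\right)\right) = \left(-1 + k\right) \left(1 + \left(Q + k Q^{2}\right)\right) = \left(-1 + k\right) \left(1 + Q + k Q^{2}\right)$)
$- 8 J{\left(\left(-1\right) 3,W{\left(-2 \right)} \right)} 28 = - 8 \left(-1 - 4 - \left(-1\right) 3 + \left(-1\right) 3 \left(-4\right) + \left(\left(-1\right) 3\right)^{2} \left(-4\right)^{2} - - 4 \left(\left(-1\right) 3\right)^{2}\right) 28 = - 8 \left(-1 - 4 - -3 - -12 + \left(-3\right)^{2} \cdot 16 - - 4 \left(-3\right)^{2}\right) 28 = - 8 \left(-1 - 4 + 3 + 12 + 9 \cdot 16 - \left(-4\right) 9\right) 28 = - 8 \left(-1 - 4 + 3 + 12 + 144 + 36\right) 28 = \left(-8\right) 190 \cdot 28 = \left(-1520\right) 28 = -42560$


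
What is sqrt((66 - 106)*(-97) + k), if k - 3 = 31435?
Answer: sqrt(35318) ≈ 187.93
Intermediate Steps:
k = 31438 (k = 3 + 31435 = 31438)
sqrt((66 - 106)*(-97) + k) = sqrt((66 - 106)*(-97) + 31438) = sqrt(-40*(-97) + 31438) = sqrt(3880 + 31438) = sqrt(35318)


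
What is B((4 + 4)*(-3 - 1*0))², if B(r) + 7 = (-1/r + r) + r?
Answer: 1739761/576 ≈ 3020.4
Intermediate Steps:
B(r) = -7 - 1/r + 2*r (B(r) = -7 + ((-1/r + r) + r) = -7 + ((r - 1/r) + r) = -7 + (-1/r + 2*r) = -7 - 1/r + 2*r)
B((4 + 4)*(-3 - 1*0))² = (-7 - 1/((4 + 4)*(-3 - 1*0)) + 2*((4 + 4)*(-3 - 1*0)))² = (-7 - 1/(8*(-3 + 0)) + 2*(8*(-3 + 0)))² = (-7 - 1/(8*(-3)) + 2*(8*(-3)))² = (-7 - 1/(-24) + 2*(-24))² = (-7 - 1*(-1/24) - 48)² = (-7 + 1/24 - 48)² = (-1319/24)² = 1739761/576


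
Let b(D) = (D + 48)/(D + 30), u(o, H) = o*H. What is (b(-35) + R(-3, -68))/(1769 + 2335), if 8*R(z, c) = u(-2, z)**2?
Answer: 1/2160 ≈ 0.00046296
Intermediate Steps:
u(o, H) = H*o
R(z, c) = z**2/2 (R(z, c) = (z*(-2))**2/8 = (-2*z)**2/8 = (4*z**2)/8 = z**2/2)
b(D) = (48 + D)/(30 + D)
(b(-35) + R(-3, -68))/(1769 + 2335) = ((48 - 35)/(30 - 35) + (1/2)*(-3)**2)/(1769 + 2335) = (13/(-5) + (1/2)*9)/4104 = (-1/5*13 + 9/2)*(1/4104) = (-13/5 + 9/2)*(1/4104) = (19/10)*(1/4104) = 1/2160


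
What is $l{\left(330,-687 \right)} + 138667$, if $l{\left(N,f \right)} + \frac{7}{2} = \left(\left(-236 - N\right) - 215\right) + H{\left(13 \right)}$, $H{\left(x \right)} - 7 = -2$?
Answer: $\frac{275775}{2} \approx 1.3789 \cdot 10^{5}$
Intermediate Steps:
$H{\left(x \right)} = 5$ ($H{\left(x \right)} = 7 - 2 = 5$)
$l{\left(N,f \right)} = - \frac{899}{2} - N$ ($l{\left(N,f \right)} = - \frac{7}{2} + \left(\left(\left(-236 - N\right) - 215\right) + 5\right) = - \frac{7}{2} + \left(\left(-451 - N\right) + 5\right) = - \frac{7}{2} - \left(446 + N\right) = - \frac{899}{2} - N$)
$l{\left(330,-687 \right)} + 138667 = \left(- \frac{899}{2} - 330\right) + 138667 = - \frac{1559}{2} + 138667 = \frac{275775}{2}$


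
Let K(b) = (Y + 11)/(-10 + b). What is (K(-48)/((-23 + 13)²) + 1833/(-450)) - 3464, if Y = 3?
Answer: -30172259/8700 ≈ -3468.1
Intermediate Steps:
K(b) = 14/(-10 + b) (K(b) = (3 + 11)/(-10 + b) = 14/(-10 + b))
(K(-48)/((-23 + 13)²) + 1833/(-450)) - 3464 = ((14/(-10 - 48))/((-23 + 13)²) + 1833/(-450)) - 3464 = ((14/(-58))/((-10)²) + 1833*(-1/450)) - 3464 = ((14*(-1/58))/100 - 611/150) - 3464 = (-7/29*1/100 - 611/150) - 3464 = (-7/2900 - 611/150) - 3464 = -35459/8700 - 3464 = -30172259/8700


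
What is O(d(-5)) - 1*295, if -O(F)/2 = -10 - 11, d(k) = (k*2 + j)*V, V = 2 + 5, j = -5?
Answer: -253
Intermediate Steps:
V = 7
d(k) = -35 + 14*k (d(k) = (k*2 - 5)*7 = (2*k - 5)*7 = (-5 + 2*k)*7 = -35 + 14*k)
O(F) = 42 (O(F) = -2*(-10 - 11) = -2*(-21) = 42)
O(d(-5)) - 1*295 = 42 - 1*295 = 42 - 295 = -253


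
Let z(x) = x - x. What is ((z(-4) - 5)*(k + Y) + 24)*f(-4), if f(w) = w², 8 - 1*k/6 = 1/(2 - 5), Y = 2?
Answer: -3776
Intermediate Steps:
z(x) = 0
k = 50 (k = 48 - 6/(2 - 5) = 48 - 6/(-3) = 48 - 6*(-⅓) = 48 + 2 = 50)
((z(-4) - 5)*(k + Y) + 24)*f(-4) = ((0 - 5)*(50 + 2) + 24)*(-4)² = (-5*52 + 24)*16 = (-260 + 24)*16 = -236*16 = -3776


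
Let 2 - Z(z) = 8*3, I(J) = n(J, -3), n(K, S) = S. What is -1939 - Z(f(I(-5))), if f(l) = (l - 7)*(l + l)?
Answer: -1917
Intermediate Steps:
I(J) = -3
f(l) = 2*l*(-7 + l) (f(l) = (-7 + l)*(2*l) = 2*l*(-7 + l))
Z(z) = -22 (Z(z) = 2 - 8*3 = 2 - 1*24 = 2 - 24 = -22)
-1939 - Z(f(I(-5))) = -1939 - 1*(-22) = -1939 + 22 = -1917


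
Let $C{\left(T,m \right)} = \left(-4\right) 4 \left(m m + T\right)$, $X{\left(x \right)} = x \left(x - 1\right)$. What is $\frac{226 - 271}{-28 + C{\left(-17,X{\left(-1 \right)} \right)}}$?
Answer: $- \frac{1}{4} \approx -0.25$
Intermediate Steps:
$X{\left(x \right)} = x \left(-1 + x\right)$
$C{\left(T,m \right)} = - 16 T - 16 m^{2}$ ($C{\left(T,m \right)} = - 16 \left(m^{2} + T\right) = - 16 \left(T + m^{2}\right) = - 16 T - 16 m^{2}$)
$\frac{226 - 271}{-28 + C{\left(-17,X{\left(-1 \right)} \right)}} = \frac{226 - 271}{-28 - \left(-272 + 16 \left(- (-1 - 1)\right)^{2}\right)} = - \frac{45}{-28 + \left(272 - 16 \left(\left(-1\right) \left(-2\right)\right)^{2}\right)} = - \frac{45}{-28 + \left(272 - 16 \cdot 2^{2}\right)} = - \frac{45}{-28 + \left(272 - 64\right)} = - \frac{45}{-28 + 208} = - \frac{45}{180} = \left(-45\right) \frac{1}{180} = - \frac{1}{4}$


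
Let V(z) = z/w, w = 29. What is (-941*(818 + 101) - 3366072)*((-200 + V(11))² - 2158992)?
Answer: 7540221598718101/841 ≈ 8.9658e+12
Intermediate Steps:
V(z) = z/29
(-941*(818 + 101) - 3366072)*((-200 + V(11))² - 2158992) = (-941*(818 + 101) - 3366072)*((-200 + (1/29)*11)² - 2158992) = (-941*919 - 3366072)*((-200 + 11/29)² - 2158992) = (-864779 - 3366072)*((-5789/29)² - 2158992) = -4230851*(33512521/841 - 2158992) = -4230851*(-1782199751/841) = 7540221598718101/841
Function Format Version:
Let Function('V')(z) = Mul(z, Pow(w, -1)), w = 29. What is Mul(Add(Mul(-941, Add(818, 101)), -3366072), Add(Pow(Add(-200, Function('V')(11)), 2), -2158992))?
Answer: Rational(7540221598718101, 841) ≈ 8.9658e+12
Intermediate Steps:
Function('V')(z) = Mul(Rational(1, 29), z) (Function('V')(z) = Mul(z, Pow(29, -1)) = Mul(z, Rational(1, 29)) = Mul(Rational(1, 29), z))
Mul(Add(Mul(-941, Add(818, 101)), -3366072), Add(Pow(Add(-200, Function('V')(11)), 2), -2158992)) = Mul(Add(Mul(-941, Add(818, 101)), -3366072), Add(Pow(Add(-200, Mul(Rational(1, 29), 11)), 2), -2158992)) = Mul(Add(Mul(-941, 919), -3366072), Add(Pow(Add(-200, Rational(11, 29)), 2), -2158992)) = Mul(Add(-864779, -3366072), Add(Pow(Rational(-5789, 29), 2), -2158992)) = Mul(-4230851, Add(Rational(33512521, 841), -2158992)) = Mul(-4230851, Rational(-1782199751, 841)) = Rational(7540221598718101, 841)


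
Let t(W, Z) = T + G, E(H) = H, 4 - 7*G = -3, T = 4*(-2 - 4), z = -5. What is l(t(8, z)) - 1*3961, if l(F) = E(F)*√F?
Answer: -3961 - 23*I*√23 ≈ -3961.0 - 110.3*I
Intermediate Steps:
T = -24 (T = 4*(-6) = -24)
G = 1 (G = 4/7 - ⅐*(-3) = 4/7 + 3/7 = 1)
t(W, Z) = -23 (t(W, Z) = -24 + 1 = -23)
l(F) = F^(3/2) (l(F) = F*√F = F^(3/2))
l(t(8, z)) - 1*3961 = (-23)^(3/2) - 1*3961 = -23*I*√23 - 3961 = -3961 - 23*I*√23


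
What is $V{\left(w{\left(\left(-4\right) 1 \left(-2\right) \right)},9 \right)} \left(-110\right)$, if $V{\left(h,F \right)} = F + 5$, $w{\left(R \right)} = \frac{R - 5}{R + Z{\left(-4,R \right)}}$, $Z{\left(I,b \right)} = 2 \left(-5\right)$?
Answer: $-1540$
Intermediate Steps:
$Z{\left(I,b \right)} = -10$
$w{\left(R \right)} = \frac{-5 + R}{-10 + R}$ ($w{\left(R \right)} = \frac{R - 5}{R - 10} = \frac{-5 + R}{-10 + R}$)
$V{\left(h,F \right)} = 5 + F$
$V{\left(w{\left(\left(-4\right) 1 \left(-2\right) \right)},9 \right)} \left(-110\right) = \left(5 + 9\right) \left(-110\right) = 14 \left(-110\right) = -1540$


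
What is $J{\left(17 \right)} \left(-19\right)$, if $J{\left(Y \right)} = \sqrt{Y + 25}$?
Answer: $- 19 \sqrt{42} \approx -123.13$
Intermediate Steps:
$J{\left(Y \right)} = \sqrt{25 + Y}$
$J{\left(17 \right)} \left(-19\right) = \sqrt{25 + 17} \left(-19\right) = \sqrt{42} \left(-19\right) = - 19 \sqrt{42}$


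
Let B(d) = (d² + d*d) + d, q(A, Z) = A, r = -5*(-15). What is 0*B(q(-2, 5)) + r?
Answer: 75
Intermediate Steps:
r = 75
B(d) = d + 2*d² (B(d) = (d² + d²) + d = 2*d² + d = d + 2*d²)
0*B(q(-2, 5)) + r = 0*(-2*(1 + 2*(-2))) + 75 = 0*(-2*(1 - 4)) + 75 = 0*(-2*(-3)) + 75 = 0*6 + 75 = 0 + 75 = 75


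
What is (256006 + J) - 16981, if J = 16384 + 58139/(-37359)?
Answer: 9541766692/37359 ≈ 2.5541e+5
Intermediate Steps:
J = 612031717/37359 (J = 16384 + 58139*(-1/37359) = 16384 - 58139/37359 = 612031717/37359 ≈ 16382.)
(256006 + J) - 16981 = (256006 + 612031717/37359) - 16981 = 10176159871/37359 - 16981 = 9541766692/37359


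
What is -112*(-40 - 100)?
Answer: 15680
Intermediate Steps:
-112*(-40 - 100) = -112*(-140) = 15680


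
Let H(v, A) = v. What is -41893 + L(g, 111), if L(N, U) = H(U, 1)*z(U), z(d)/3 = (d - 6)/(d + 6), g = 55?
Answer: -540724/13 ≈ -41594.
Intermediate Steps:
z(d) = 3*(-6 + d)/(6 + d) (z(d) = 3*((d - 6)/(d + 6)) = 3*((-6 + d)/(6 + d)) = 3*(-6 + d)/(6 + d))
L(N, U) = 3*U*(-6 + U)/(6 + U) (L(N, U) = U*(3*(-6 + U)/(6 + U)) = 3*U*(-6 + U)/(6 + U))
-41893 + L(g, 111) = -41893 + 3*111*(-6 + 111)/(6 + 111) = -41893 + 3*111*105/117 = -41893 + 3*111*(1/117)*105 = -41893 + 3885/13 = -540724/13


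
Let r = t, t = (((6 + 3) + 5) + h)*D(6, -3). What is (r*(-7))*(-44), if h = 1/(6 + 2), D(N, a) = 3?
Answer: 26103/2 ≈ 13052.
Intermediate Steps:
h = 1/8 ≈ 0.12500
t = 339/8 (t = (((6 + 3) + 5) + 1/8)*3 = ((9 + 5) + 1/8)*3 = (14 + 1/8)*3 = (113/8)*3 = 339/8 ≈ 42.375)
r = 339/8 ≈ 42.375
(r*(-7))*(-44) = ((339/8)*(-7))*(-44) = -2373/8*(-44) = 26103/2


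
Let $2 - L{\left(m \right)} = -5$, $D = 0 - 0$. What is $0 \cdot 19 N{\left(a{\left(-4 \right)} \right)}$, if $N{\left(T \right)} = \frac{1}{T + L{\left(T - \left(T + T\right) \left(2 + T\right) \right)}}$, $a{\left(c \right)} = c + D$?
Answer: $0$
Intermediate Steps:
$D = 0$ ($D = 0 + 0 = 0$)
$L{\left(m \right)} = 7$ ($L{\left(m \right)} = 2 - -5 = 2 + 5 = 7$)
$a{\left(c \right)} = c$ ($a{\left(c \right)} = c + 0 = c$)
$N{\left(T \right)} = \frac{1}{7 + T}$ ($N{\left(T \right)} = \frac{1}{T + 7} = \frac{1}{7 + T}$)
$0 \cdot 19 N{\left(a{\left(-4 \right)} \right)} = \frac{0 \cdot 19}{7 - 4} = \frac{0}{3} = 0 \cdot \frac{1}{3} = 0$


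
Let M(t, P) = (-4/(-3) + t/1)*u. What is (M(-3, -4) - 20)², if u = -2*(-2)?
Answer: 6400/9 ≈ 711.11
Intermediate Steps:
u = 4
M(t, P) = 16/3 + 4*t (M(t, P) = (-4/(-3) + t/1)*4 = (-4*(-⅓) + t*1)*4 = (4/3 + t)*4 = 16/3 + 4*t)
(M(-3, -4) - 20)² = ((16/3 + 4*(-3)) - 20)² = ((16/3 - 12) - 20)² = (-20/3 - 20)² = (-80/3)² = 6400/9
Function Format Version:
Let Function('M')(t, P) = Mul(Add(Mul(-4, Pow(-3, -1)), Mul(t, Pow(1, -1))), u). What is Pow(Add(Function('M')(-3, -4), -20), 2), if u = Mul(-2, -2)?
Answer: Rational(6400, 9) ≈ 711.11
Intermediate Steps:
u = 4
Function('M')(t, P) = Add(Rational(16, 3), Mul(4, t)) (Function('M')(t, P) = Mul(Add(Mul(-4, Pow(-3, -1)), Mul(t, Pow(1, -1))), 4) = Mul(Add(Mul(-4, Rational(-1, 3)), Mul(t, 1)), 4) = Mul(Add(Rational(4, 3), t), 4) = Add(Rational(16, 3), Mul(4, t)))
Pow(Add(Function('M')(-3, -4), -20), 2) = Pow(Add(Add(Rational(16, 3), Mul(4, -3)), -20), 2) = Pow(Add(Add(Rational(16, 3), -12), -20), 2) = Pow(Add(Rational(-20, 3), -20), 2) = Pow(Rational(-80, 3), 2) = Rational(6400, 9)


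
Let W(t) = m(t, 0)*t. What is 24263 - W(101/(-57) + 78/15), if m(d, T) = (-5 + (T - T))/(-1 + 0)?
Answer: 1382014/57 ≈ 24246.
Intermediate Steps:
m(d, T) = 5 (m(d, T) = (-5 + 0)/(-1) = -5*(-1) = 5)
W(t) = 5*t
24263 - W(101/(-57) + 78/15) = 24263 - 5*(101/(-57) + 78/15) = 24263 - 5*(101*(-1/57) + 78*(1/15)) = 24263 - 5*(-101/57 + 26/5) = 24263 - 5*977/285 = 24263 - 1*977/57 = 24263 - 977/57 = 1382014/57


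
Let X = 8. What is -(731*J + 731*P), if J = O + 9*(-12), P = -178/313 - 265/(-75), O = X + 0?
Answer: 333029711/4695 ≈ 70933.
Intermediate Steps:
O = 8 (O = 8 + 0 = 8)
P = 13919/4695 (P = -178*1/313 - 265*(-1/75) = -178/313 + 53/15 = 13919/4695 ≈ 2.9646)
J = -100 (J = 8 + 9*(-12) = 8 - 108 = -100)
-(731*J + 731*P) = -731/(1/(13919/4695 - 100)) = -731/(1/(-455581/4695)) = -731/(-4695/455581) = -731*(-455581/4695) = 333029711/4695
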